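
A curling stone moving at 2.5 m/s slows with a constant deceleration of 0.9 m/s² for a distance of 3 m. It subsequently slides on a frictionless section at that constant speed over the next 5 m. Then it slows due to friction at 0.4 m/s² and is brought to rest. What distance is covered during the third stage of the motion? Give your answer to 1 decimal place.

1.1 m

Phase 1 (decelerating): v₀ = 2.50 m/s, a = -0.9 m/s².
v² = v₀² + 2aΔx = 2.50² + 2·-0.9·3 = 0.850 → v = 0.922 m/s
t = (v − v₀)/a = (0.922 − 2.50)/-0.9 = 1.75 s

Phase 2 (constant speed): v₀ = 0.922 m/s, a = 0 m/s².
Constant speed: t = d/v = 5/0.922 = 5.42 s

Phase 3 (decelerating): v₀ = 0.922 m/s, a = -0.4 m/s².
v = v₀ + at → t = (0 − 0.922) / -0.4 = 2.30 s
v² = v₀² + 2aΔx → Δx = (0² − 0.922²)/(2·-0.4) = 1.06 m
Distance in phase 3 = 1.06 m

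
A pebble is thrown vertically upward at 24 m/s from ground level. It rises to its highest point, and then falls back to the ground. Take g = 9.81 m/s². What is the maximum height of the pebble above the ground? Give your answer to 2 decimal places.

29.36 m

Phase 1 (rising): v₀ = 24.0 m/s, a = -9.81 m/s².
v = v₀ + at → t = (0 − 24.0) / -9.81 = 2.45 s
v² = v₀² + 2aΔx → Δx = (0² − 24.0²)/(2·-9.81) = 29.4 m
Maximum height = 29.4 m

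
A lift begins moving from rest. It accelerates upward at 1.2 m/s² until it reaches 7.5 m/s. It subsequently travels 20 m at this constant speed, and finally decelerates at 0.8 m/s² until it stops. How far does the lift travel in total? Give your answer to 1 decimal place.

78.6 m

Phase 1 (accelerating): v₀ = 0 m/s, a = 1.2 m/s².
v = v₀ + at → t = (7.5 − 0) / 1.2 = 6.25 s
v² = v₀² + 2aΔx → Δx = (7.5² − 0²)/(2·1.2) = 23.4 m

Phase 2 (constant speed): v₀ = 7.50 m/s, a = 0 m/s².
Constant speed: t = d/v = 20/7.50 = 2.67 s

Phase 3 (decelerating): v₀ = 7.50 m/s, a = -0.8 m/s².
v = v₀ + at → t = (0 − 7.50) / -0.8 = 9.38 s
v² = v₀² + 2aΔx → Δx = (0² − 7.50²)/(2·-0.8) = 35.2 m
Total distance = 23.4 + 20.0 + 35.2 = 78.6 m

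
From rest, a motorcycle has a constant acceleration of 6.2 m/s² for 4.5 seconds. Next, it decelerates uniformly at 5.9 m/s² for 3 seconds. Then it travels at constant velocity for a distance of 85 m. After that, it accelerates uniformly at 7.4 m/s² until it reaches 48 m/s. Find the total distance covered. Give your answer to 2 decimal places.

Phase 1 (accelerating): v₀ = 0 m/s, a = 6.2 m/s².
v = v₀ + at = 0 + (6.2)(4.5) = 27.9 m/s
Δx = v₀t + ½at² = 0·4.5 + 0.5·6.2·4.5² = 62.8 m

Phase 2 (decelerating): v₀ = 27.9 m/s, a = -5.9 m/s².
v = v₀ + at = 27.9 + (-5.9)(3) = 10.2 m/s
Δx = v₀t + ½at² = 27.9·3 + 0.5·-5.9·3² = 57.1 m

Phase 3 (constant speed): v₀ = 10.2 m/s, a = 0 m/s².
Constant speed: t = d/v = 85/10.2 = 8.33 s

Phase 4 (accelerating): v₀ = 10.2 m/s, a = 7.4 m/s².
v = v₀ + at → t = (48 − 10.2) / 7.4 = 5.11 s
v² = v₀² + 2aΔx → Δx = (48² − 10.2²)/(2·7.4) = 149 m
Total distance = 62.8 + 57.1 + 85.0 + 149 = 354 m

353.57 m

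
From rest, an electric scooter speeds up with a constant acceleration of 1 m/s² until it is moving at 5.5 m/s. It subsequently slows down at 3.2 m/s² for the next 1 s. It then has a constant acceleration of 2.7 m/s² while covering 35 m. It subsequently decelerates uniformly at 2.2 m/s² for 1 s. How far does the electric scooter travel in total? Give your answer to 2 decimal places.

66.86 m

Phase 1 (accelerating): v₀ = 0 m/s, a = 1 m/s².
v = v₀ + at → t = (5.5 − 0) / 1 = 5.50 s
v² = v₀² + 2aΔx → Δx = (5.5² − 0²)/(2·1) = 15.1 m

Phase 2 (decelerating): v₀ = 5.50 m/s, a = -3.2 m/s².
v = v₀ + at = 5.50 + (-3.2)(1) = 2.30 m/s
Δx = v₀t + ½at² = 5.50·1 + 0.5·-3.2·1² = 3.90 m

Phase 3 (accelerating): v₀ = 2.30 m/s, a = 2.7 m/s².
v² = v₀² + 2aΔx = 2.30² + 2·2.7·35 = 194 → v = 13.9 m/s
t = (v − v₀)/a = (13.9 − 2.30)/2.7 = 4.31 s

Phase 4 (decelerating): v₀ = 13.9 m/s, a = -2.2 m/s².
v = v₀ + at = 13.9 + (-2.2)(1) = 11.7 m/s
Δx = v₀t + ½at² = 13.9·1 + 0.5·-2.2·1² = 12.8 m
Total distance = 15.1 + 3.90 + 35.0 + 12.8 = 66.9 m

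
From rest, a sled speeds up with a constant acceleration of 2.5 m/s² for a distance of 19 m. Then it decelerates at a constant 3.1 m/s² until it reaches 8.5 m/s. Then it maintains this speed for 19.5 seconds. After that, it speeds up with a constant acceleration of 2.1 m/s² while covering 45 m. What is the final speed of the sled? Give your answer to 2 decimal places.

16.16 m/s

Phase 1 (accelerating): v₀ = 0 m/s, a = 2.5 m/s².
v² = v₀² + 2aΔx = 0² + 2·2.5·19 = 95.0 → v = 9.75 m/s
t = (v − v₀)/a = (9.75 − 0)/2.5 = 3.90 s

Phase 2 (decelerating): v₀ = 9.75 m/s, a = -3.1 m/s².
v = v₀ + at → t = (8.5 − 9.75) / -3.1 = 0.402 s
v² = v₀² + 2aΔx → Δx = (8.5² − 9.75²)/(2·-3.1) = 3.67 m

Phase 3 (constant speed): v₀ = 8.50 m/s, a = 0 m/s².
v = v₀ + at = 8.50 + (0)(19.5) = 8.50 m/s
Δx = v₀t + ½at² = 8.50·19.5 + 0.5·0·19.5² = 166 m

Phase 4 (accelerating): v₀ = 8.50 m/s, a = 2.1 m/s².
v² = v₀² + 2aΔx = 8.50² + 2·2.1·45 = 261 → v = 16.2 m/s
t = (v − v₀)/a = (16.2 − 8.50)/2.1 = 3.65 s
Final speed = 16.2 m/s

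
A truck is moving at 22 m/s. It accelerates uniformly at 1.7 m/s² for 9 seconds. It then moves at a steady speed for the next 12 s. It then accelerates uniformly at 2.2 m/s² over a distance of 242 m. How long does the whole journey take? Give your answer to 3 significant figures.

Phase 1 (accelerating): v₀ = 22.0 m/s, a = 1.7 m/s².
v = v₀ + at = 22.0 + (1.7)(9) = 37.3 m/s
Δx = v₀t + ½at² = 22.0·9 + 0.5·1.7·9² = 267 m

Phase 2 (constant speed): v₀ = 37.3 m/s, a = 0 m/s².
v = v₀ + at = 37.3 + (0)(12) = 37.3 m/s
Δx = v₀t + ½at² = 37.3·12 + 0.5·0·12² = 448 m

Phase 3 (accelerating): v₀ = 37.3 m/s, a = 2.2 m/s².
v² = v₀² + 2aΔx = 37.3² + 2·2.2·242 = 2460 → v = 49.6 m/s
t = (v − v₀)/a = (49.6 − 37.3)/2.2 = 5.57 s
Total time = 9.00 + 12.0 + 5.57 = 26.6 s

26.6 s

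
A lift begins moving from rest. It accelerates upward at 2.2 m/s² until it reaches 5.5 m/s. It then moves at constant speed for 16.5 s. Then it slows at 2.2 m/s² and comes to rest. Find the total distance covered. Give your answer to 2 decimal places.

Phase 1 (accelerating): v₀ = 0 m/s, a = 2.2 m/s².
v = v₀ + at → t = (5.5 − 0) / 2.2 = 2.50 s
v² = v₀² + 2aΔx → Δx = (5.5² − 0²)/(2·2.2) = 6.87 m

Phase 2 (constant speed): v₀ = 5.50 m/s, a = 0 m/s².
v = v₀ + at = 5.50 + (0)(16.5) = 5.50 m/s
Δx = v₀t + ½at² = 5.50·16.5 + 0.5·0·16.5² = 90.8 m

Phase 3 (decelerating): v₀ = 5.50 m/s, a = -2.2 m/s².
v = v₀ + at → t = (0 − 5.50) / -2.2 = 2.50 s
v² = v₀² + 2aΔx → Δx = (0² − 5.50²)/(2·-2.2) = 6.87 m
Total distance = 6.87 + 90.8 + 6.87 = 104 m

104.50 m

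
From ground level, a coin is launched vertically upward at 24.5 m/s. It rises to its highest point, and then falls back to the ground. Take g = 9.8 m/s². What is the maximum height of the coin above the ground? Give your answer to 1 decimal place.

Phase 1 (rising): v₀ = 24.5 m/s, a = -9.8 m/s².
v = v₀ + at → t = (0 − 24.5) / -9.8 = 2.50 s
v² = v₀² + 2aΔx → Δx = (0² − 24.5²)/(2·-9.8) = 30.6 m
Maximum height = 30.6 m

30.6 m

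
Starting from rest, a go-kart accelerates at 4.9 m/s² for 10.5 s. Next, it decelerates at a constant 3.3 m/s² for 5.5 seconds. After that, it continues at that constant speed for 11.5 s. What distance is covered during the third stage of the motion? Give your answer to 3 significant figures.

383 m

Phase 1 (accelerating): v₀ = 0 m/s, a = 4.9 m/s².
v = v₀ + at = 0 + (4.9)(10.5) = 51.5 m/s
Δx = v₀t + ½at² = 0·10.5 + 0.5·4.9·10.5² = 270 m

Phase 2 (decelerating): v₀ = 51.5 m/s, a = -3.3 m/s².
v = v₀ + at = 51.5 + (-3.3)(5.5) = 33.3 m/s
Δx = v₀t + ½at² = 51.5·5.5 + 0.5·-3.3·5.5² = 233 m

Phase 3 (constant speed): v₀ = 33.3 m/s, a = 0 m/s².
v = v₀ + at = 33.3 + (0)(11.5) = 33.3 m/s
Δx = v₀t + ½at² = 33.3·11.5 + 0.5·0·11.5² = 383 m
Distance in phase 3 = 383 m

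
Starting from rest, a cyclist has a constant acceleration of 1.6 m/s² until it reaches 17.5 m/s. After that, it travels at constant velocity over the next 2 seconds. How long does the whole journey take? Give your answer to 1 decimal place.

Phase 1 (accelerating): v₀ = 0 m/s, a = 1.6 m/s².
v = v₀ + at → t = (17.5 − 0) / 1.6 = 10.9 s
v² = v₀² + 2aΔx → Δx = (17.5² − 0²)/(2·1.6) = 95.7 m

Phase 2 (constant speed): v₀ = 17.5 m/s, a = 0 m/s².
v = v₀ + at = 17.5 + (0)(2) = 17.5 m/s
Δx = v₀t + ½at² = 17.5·2 + 0.5·0·2² = 35.0 m
Total time = 10.9 + 2.00 = 12.9 s

12.9 s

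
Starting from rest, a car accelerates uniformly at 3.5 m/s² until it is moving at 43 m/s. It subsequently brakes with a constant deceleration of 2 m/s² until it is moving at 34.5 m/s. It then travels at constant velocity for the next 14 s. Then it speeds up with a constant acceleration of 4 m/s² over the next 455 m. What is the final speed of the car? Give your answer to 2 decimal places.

Phase 1 (accelerating): v₀ = 0 m/s, a = 3.5 m/s².
v = v₀ + at → t = (43 − 0) / 3.5 = 12.3 s
v² = v₀² + 2aΔx → Δx = (43² − 0²)/(2·3.5) = 264 m

Phase 2 (decelerating): v₀ = 43.0 m/s, a = -2 m/s².
v = v₀ + at → t = (34.5 − 43.0) / -2 = 4.25 s
v² = v₀² + 2aΔx → Δx = (34.5² − 43.0²)/(2·-2) = 165 m

Phase 3 (constant speed): v₀ = 34.5 m/s, a = 0 m/s².
v = v₀ + at = 34.5 + (0)(14) = 34.5 m/s
Δx = v₀t + ½at² = 34.5·14 + 0.5·0·14² = 483 m

Phase 4 (accelerating): v₀ = 34.5 m/s, a = 4 m/s².
v² = v₀² + 2aΔx = 34.5² + 2·4·455 = 4830 → v = 69.5 m/s
t = (v − v₀)/a = (69.5 − 34.5)/4 = 8.75 s
Final speed = 69.5 m/s

69.50 m/s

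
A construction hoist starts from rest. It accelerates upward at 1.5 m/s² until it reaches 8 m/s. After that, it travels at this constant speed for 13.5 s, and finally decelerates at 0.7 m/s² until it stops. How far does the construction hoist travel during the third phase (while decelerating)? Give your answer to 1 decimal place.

45.7 m

Phase 1 (accelerating): v₀ = 0 m/s, a = 1.5 m/s².
v = v₀ + at → t = (8 − 0) / 1.5 = 5.33 s
v² = v₀² + 2aΔx → Δx = (8² − 0²)/(2·1.5) = 21.3 m

Phase 2 (constant speed): v₀ = 8.00 m/s, a = 0 m/s².
v = v₀ + at = 8.00 + (0)(13.5) = 8.00 m/s
Δx = v₀t + ½at² = 8.00·13.5 + 0.5·0·13.5² = 108 m

Phase 3 (decelerating): v₀ = 8.00 m/s, a = -0.7 m/s².
v = v₀ + at → t = (0 − 8.00) / -0.7 = 11.4 s
v² = v₀² + 2aΔx → Δx = (0² − 8.00²)/(2·-0.7) = 45.7 m
Distance in phase 3 = 45.7 m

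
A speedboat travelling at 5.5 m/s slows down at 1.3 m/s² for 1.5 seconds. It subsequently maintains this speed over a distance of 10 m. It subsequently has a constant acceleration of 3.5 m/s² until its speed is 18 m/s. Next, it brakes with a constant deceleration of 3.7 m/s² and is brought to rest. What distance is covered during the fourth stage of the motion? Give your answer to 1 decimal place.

43.8 m

Phase 1 (decelerating): v₀ = 5.50 m/s, a = -1.3 m/s².
v = v₀ + at = 5.50 + (-1.3)(1.5) = 3.55 m/s
Δx = v₀t + ½at² = 5.50·1.5 + 0.5·-1.3·1.5² = 6.79 m

Phase 2 (constant speed): v₀ = 3.55 m/s, a = 0 m/s².
Constant speed: t = d/v = 10/3.55 = 2.82 s

Phase 3 (accelerating): v₀ = 3.55 m/s, a = 3.5 m/s².
v = v₀ + at → t = (18 − 3.55) / 3.5 = 4.13 s
v² = v₀² + 2aΔx → Δx = (18² − 3.55²)/(2·3.5) = 44.5 m

Phase 4 (decelerating): v₀ = 18.0 m/s, a = -3.7 m/s².
v = v₀ + at → t = (0 − 18.0) / -3.7 = 4.86 s
v² = v₀² + 2aΔx → Δx = (0² − 18.0²)/(2·-3.7) = 43.8 m
Distance in phase 4 = 43.8 m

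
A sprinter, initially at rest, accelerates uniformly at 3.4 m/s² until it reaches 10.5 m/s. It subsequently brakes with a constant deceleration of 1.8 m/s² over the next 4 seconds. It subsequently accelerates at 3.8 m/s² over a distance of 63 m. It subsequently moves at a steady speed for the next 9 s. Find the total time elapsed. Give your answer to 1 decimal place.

21.0 s

Phase 1 (accelerating): v₀ = 0 m/s, a = 3.4 m/s².
v = v₀ + at → t = (10.5 − 0) / 3.4 = 3.09 s
v² = v₀² + 2aΔx → Δx = (10.5² − 0²)/(2·3.4) = 16.2 m

Phase 2 (decelerating): v₀ = 10.5 m/s, a = -1.8 m/s².
v = v₀ + at = 10.5 + (-1.8)(4) = 3.30 m/s
Δx = v₀t + ½at² = 10.5·4 + 0.5·-1.8·4² = 27.6 m

Phase 3 (accelerating): v₀ = 3.30 m/s, a = 3.8 m/s².
v² = v₀² + 2aΔx = 3.30² + 2·3.8·63 = 490 → v = 22.1 m/s
t = (v − v₀)/a = (22.1 − 3.30)/3.8 = 4.95 s

Phase 4 (constant speed): v₀ = 22.1 m/s, a = 0 m/s².
v = v₀ + at = 22.1 + (0)(9) = 22.1 m/s
Δx = v₀t + ½at² = 22.1·9 + 0.5·0·9² = 199 m
Total time = 3.09 + 4.00 + 4.95 + 9.00 = 21.0 s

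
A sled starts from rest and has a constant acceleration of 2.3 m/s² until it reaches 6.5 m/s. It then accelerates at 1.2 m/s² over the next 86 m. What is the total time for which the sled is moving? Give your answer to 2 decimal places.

Phase 1 (accelerating): v₀ = 0 m/s, a = 2.3 m/s².
v = v₀ + at → t = (6.5 − 0) / 2.3 = 2.83 s
v² = v₀² + 2aΔx → Δx = (6.5² − 0²)/(2·2.3) = 9.18 m

Phase 2 (accelerating): v₀ = 6.50 m/s, a = 1.2 m/s².
v² = v₀² + 2aΔx = 6.50² + 2·1.2·86 = 249 → v = 15.8 m/s
t = (v − v₀)/a = (15.8 − 6.50)/1.2 = 7.72 s
Total time = 2.83 + 7.72 = 10.5 s

10.55 s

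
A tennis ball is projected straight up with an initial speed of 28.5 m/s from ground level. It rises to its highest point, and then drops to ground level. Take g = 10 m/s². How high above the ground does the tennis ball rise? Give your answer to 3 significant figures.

Phase 1 (rising): v₀ = 28.5 m/s, a = -10 m/s².
v = v₀ + at → t = (0 − 28.5) / -10 = 2.85 s
v² = v₀² + 2aΔx → Δx = (0² − 28.5²)/(2·-10) = 40.6 m
Maximum height = 40.6 m

40.6 m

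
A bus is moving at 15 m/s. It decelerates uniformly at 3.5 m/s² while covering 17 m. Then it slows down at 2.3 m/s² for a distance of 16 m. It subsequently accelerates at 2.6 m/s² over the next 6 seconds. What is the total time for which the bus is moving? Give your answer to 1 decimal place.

9.3 s

Phase 1 (decelerating): v₀ = 15.0 m/s, a = -3.5 m/s².
v² = v₀² + 2aΔx = 15.0² + 2·-3.5·17 = 106 → v = 10.3 m/s
t = (v − v₀)/a = (10.3 − 15.0)/-3.5 = 1.34 s

Phase 2 (decelerating): v₀ = 10.3 m/s, a = -2.3 m/s².
v² = v₀² + 2aΔx = 10.3² + 2·-2.3·16 = 32.4 → v = 5.69 m/s
t = (v − v₀)/a = (5.69 − 10.3)/-2.3 = 2.00 s

Phase 3 (accelerating): v₀ = 5.69 m/s, a = 2.6 m/s².
v = v₀ + at = 5.69 + (2.6)(6) = 21.3 m/s
Δx = v₀t + ½at² = 5.69·6 + 0.5·2.6·6² = 81.0 m
Total time = 1.34 + 2.00 + 6.00 = 9.35 s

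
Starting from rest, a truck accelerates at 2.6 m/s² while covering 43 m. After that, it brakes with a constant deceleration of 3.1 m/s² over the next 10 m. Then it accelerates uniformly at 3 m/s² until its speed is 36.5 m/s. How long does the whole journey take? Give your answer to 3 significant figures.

Phase 1 (accelerating): v₀ = 0 m/s, a = 2.6 m/s².
v² = v₀² + 2aΔx = 0² + 2·2.6·43 = 224 → v = 15.0 m/s
t = (v − v₀)/a = (15.0 − 0)/2.6 = 5.75 s

Phase 2 (decelerating): v₀ = 15.0 m/s, a = -3.1 m/s².
v² = v₀² + 2aΔx = 15.0² + 2·-3.1·10 = 162 → v = 12.7 m/s
t = (v − v₀)/a = (12.7 − 15.0)/-3.1 = 0.723 s

Phase 3 (accelerating): v₀ = 12.7 m/s, a = 3 m/s².
v = v₀ + at → t = (36.5 − 12.7) / 3 = 7.93 s
v² = v₀² + 2aΔx → Δx = (36.5² − 12.7²)/(2·3) = 195 m
Total time = 5.75 + 0.723 + 7.93 = 14.4 s

14.4 s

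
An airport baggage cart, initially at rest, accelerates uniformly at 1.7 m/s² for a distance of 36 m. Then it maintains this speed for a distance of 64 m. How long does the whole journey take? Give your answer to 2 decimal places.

Phase 1 (accelerating): v₀ = 0 m/s, a = 1.7 m/s².
v² = v₀² + 2aΔx = 0² + 2·1.7·36 = 122 → v = 11.1 m/s
t = (v − v₀)/a = (11.1 − 0)/1.7 = 6.51 s

Phase 2 (constant speed): v₀ = 11.1 m/s, a = 0 m/s².
Constant speed: t = d/v = 64/11.1 = 5.78 s
Total time = 6.51 + 5.78 = 12.3 s

12.29 s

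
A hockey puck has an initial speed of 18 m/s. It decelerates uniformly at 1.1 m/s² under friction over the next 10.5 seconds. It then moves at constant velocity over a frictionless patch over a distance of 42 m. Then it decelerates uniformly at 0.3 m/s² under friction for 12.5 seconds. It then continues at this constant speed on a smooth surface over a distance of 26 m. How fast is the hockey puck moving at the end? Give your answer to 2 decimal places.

2.70 m/s

Phase 1 (decelerating): v₀ = 18.0 m/s, a = -1.1 m/s².
v = v₀ + at = 18.0 + (-1.1)(10.5) = 6.45 m/s
Δx = v₀t + ½at² = 18.0·10.5 + 0.5·-1.1·10.5² = 128 m

Phase 2 (constant speed): v₀ = 6.45 m/s, a = 0 m/s².
Constant speed: t = d/v = 42/6.45 = 6.51 s

Phase 3 (decelerating): v₀ = 6.45 m/s, a = -0.3 m/s².
v = v₀ + at = 6.45 + (-0.3)(12.5) = 2.70 m/s
Δx = v₀t + ½at² = 6.45·12.5 + 0.5·-0.3·12.5² = 57.2 m

Phase 4 (constant speed): v₀ = 2.70 m/s, a = 0 m/s².
Constant speed: t = d/v = 26/2.70 = 9.63 s
Final speed = 2.70 m/s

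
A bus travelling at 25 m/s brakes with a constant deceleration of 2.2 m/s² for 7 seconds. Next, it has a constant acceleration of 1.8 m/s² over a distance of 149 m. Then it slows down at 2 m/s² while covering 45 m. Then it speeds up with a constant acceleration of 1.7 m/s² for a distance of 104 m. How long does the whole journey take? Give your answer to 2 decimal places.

21.74 s

Phase 1 (decelerating): v₀ = 25.0 m/s, a = -2.2 m/s².
v = v₀ + at = 25.0 + (-2.2)(7) = 9.60 m/s
Δx = v₀t + ½at² = 25.0·7 + 0.5·-2.2·7² = 121 m

Phase 2 (accelerating): v₀ = 9.60 m/s, a = 1.8 m/s².
v² = v₀² + 2aΔx = 9.60² + 2·1.8·149 = 629 → v = 25.1 m/s
t = (v − v₀)/a = (25.1 − 9.60)/1.8 = 8.60 s

Phase 3 (decelerating): v₀ = 25.1 m/s, a = -2 m/s².
v² = v₀² + 2aΔx = 25.1² + 2·-2·45 = 449 → v = 21.2 m/s
t = (v − v₀)/a = (21.2 − 25.1)/-2 = 1.95 s

Phase 4 (accelerating): v₀ = 21.2 m/s, a = 1.7 m/s².
v² = v₀² + 2aΔx = 21.2² + 2·1.7·104 = 802 → v = 28.3 m/s
t = (v − v₀)/a = (28.3 − 21.2)/1.7 = 4.20 s
Total time = 7.00 + 8.60 + 1.95 + 4.20 = 21.7 s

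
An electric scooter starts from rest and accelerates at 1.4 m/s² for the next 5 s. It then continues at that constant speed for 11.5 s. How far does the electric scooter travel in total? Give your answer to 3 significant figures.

98.0 m

Phase 1 (accelerating): v₀ = 0 m/s, a = 1.4 m/s².
v = v₀ + at = 0 + (1.4)(5) = 7.00 m/s
Δx = v₀t + ½at² = 0·5 + 0.5·1.4·5² = 17.5 m

Phase 2 (constant speed): v₀ = 7.00 m/s, a = 0 m/s².
v = v₀ + at = 7.00 + (0)(11.5) = 7.00 m/s
Δx = v₀t + ½at² = 7.00·11.5 + 0.5·0·11.5² = 80.5 m
Total distance = 17.5 + 80.5 = 98.0 m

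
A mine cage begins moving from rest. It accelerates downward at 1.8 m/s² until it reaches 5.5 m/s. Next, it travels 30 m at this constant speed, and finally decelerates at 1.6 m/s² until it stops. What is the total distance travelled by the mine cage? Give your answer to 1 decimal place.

47.9 m

Phase 1 (accelerating): v₀ = 0 m/s, a = 1.8 m/s².
v = v₀ + at → t = (5.5 − 0) / 1.8 = 3.06 s
v² = v₀² + 2aΔx → Δx = (5.5² − 0²)/(2·1.8) = 8.40 m

Phase 2 (constant speed): v₀ = 5.50 m/s, a = 0 m/s².
Constant speed: t = d/v = 30/5.50 = 5.45 s

Phase 3 (decelerating): v₀ = 5.50 m/s, a = -1.6 m/s².
v = v₀ + at → t = (0 − 5.50) / -1.6 = 3.44 s
v² = v₀² + 2aΔx → Δx = (0² − 5.50²)/(2·-1.6) = 9.45 m
Total distance = 8.40 + 30.0 + 9.45 = 47.9 m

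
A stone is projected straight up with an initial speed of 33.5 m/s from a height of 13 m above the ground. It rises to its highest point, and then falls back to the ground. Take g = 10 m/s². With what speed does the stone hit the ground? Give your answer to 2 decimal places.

37.18 m/s

Phase 1 (rising): v₀ = 33.5 m/s, a = -10 m/s².
v = v₀ + at → t = (0 − 33.5) / -10 = 3.35 s
v² = v₀² + 2aΔx → Δx = (0² − 33.5²)/(2·-10) = 56.1 m

Phase 2 (falling): v₀ = 0 m/s, a = -10 m/s².
Falls 69.1 m from rest: t = √(2·69.1/10) = 3.72 s; v = g·t = 37.2 m/s.
Final speed = 37.2 m/s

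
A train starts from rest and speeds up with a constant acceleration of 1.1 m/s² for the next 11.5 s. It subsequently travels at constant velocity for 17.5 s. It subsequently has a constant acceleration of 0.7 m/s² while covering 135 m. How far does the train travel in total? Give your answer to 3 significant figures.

429 m

Phase 1 (accelerating): v₀ = 0 m/s, a = 1.1 m/s².
v = v₀ + at = 0 + (1.1)(11.5) = 12.7 m/s
Δx = v₀t + ½at² = 0·11.5 + 0.5·1.1·11.5² = 72.7 m

Phase 2 (constant speed): v₀ = 12.7 m/s, a = 0 m/s².
v = v₀ + at = 12.7 + (0)(17.5) = 12.7 m/s
Δx = v₀t + ½at² = 12.7·17.5 + 0.5·0·17.5² = 221 m

Phase 3 (accelerating): v₀ = 12.7 m/s, a = 0.7 m/s².
v² = v₀² + 2aΔx = 12.7² + 2·0.7·135 = 349 → v = 18.7 m/s
t = (v − v₀)/a = (18.7 − 12.7)/0.7 = 8.62 s
Total distance = 72.7 + 221 + 135 = 429 m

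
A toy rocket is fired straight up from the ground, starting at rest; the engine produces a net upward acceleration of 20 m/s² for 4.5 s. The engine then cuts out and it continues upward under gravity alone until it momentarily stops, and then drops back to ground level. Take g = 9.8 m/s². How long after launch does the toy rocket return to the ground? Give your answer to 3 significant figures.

Phase 1 (powered ascent): v₀ = 0 m/s, a = 20 m/s².
v = v₀ + at = 0 + (20)(4.5) = 90.0 m/s
Δx = v₀t + ½at² = 0·4.5 + 0.5·20·4.5² = 202 m

Phase 2 (coasting upward): v₀ = 90.0 m/s, a = -9.8 m/s².
v = v₀ + at → t = (0 − 90.0) / -9.8 = 9.18 s
v² = v₀² + 2aΔx → Δx = (0² − 90.0²)/(2·-9.8) = 413 m

Phase 3 (free fall): v₀ = 0 m/s, a = -9.8 m/s².
Falls 616 m from rest: t = √(2·616/9.8) = 11.2 s; v = g·t = 110 m/s.
Total time = 4.50 + 9.18 + 11.2 = 24.9 s

24.9 s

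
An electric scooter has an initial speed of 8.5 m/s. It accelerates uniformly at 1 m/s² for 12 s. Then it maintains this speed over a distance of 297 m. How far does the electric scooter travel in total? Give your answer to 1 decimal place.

471.0 m

Phase 1 (accelerating): v₀ = 8.50 m/s, a = 1 m/s².
v = v₀ + at = 8.50 + (1)(12) = 20.5 m/s
Δx = v₀t + ½at² = 8.50·12 + 0.5·1·12² = 174 m

Phase 2 (constant speed): v₀ = 20.5 m/s, a = 0 m/s².
Constant speed: t = d/v = 297/20.5 = 14.5 s
Total distance = 174 + 297 = 471 m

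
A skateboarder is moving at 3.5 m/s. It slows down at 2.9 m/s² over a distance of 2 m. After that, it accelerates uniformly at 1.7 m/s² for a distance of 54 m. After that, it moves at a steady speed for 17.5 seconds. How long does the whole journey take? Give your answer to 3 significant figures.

Phase 1 (decelerating): v₀ = 3.50 m/s, a = -2.9 m/s².
v² = v₀² + 2aΔx = 3.50² + 2·-2.9·2 = 0.650 → v = 0.806 m/s
t = (v − v₀)/a = (0.806 − 3.50)/-2.9 = 0.929 s

Phase 2 (accelerating): v₀ = 0.806 m/s, a = 1.7 m/s².
v² = v₀² + 2aΔx = 0.806² + 2·1.7·54 = 184 → v = 13.6 m/s
t = (v − v₀)/a = (13.6 − 0.806)/1.7 = 7.51 s

Phase 3 (constant speed): v₀ = 13.6 m/s, a = 0 m/s².
v = v₀ + at = 13.6 + (0)(17.5) = 13.6 m/s
Δx = v₀t + ½at² = 13.6·17.5 + 0.5·0·17.5² = 238 m
Total time = 0.929 + 7.51 + 17.5 = 25.9 s

25.9 s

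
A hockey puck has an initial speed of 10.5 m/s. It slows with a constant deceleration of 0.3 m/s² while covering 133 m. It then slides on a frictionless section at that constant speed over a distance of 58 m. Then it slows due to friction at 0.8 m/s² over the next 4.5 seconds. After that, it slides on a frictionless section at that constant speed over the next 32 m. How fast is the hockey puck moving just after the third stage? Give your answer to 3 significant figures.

1.92 m/s

Phase 1 (decelerating): v₀ = 10.5 m/s, a = -0.3 m/s².
v² = v₀² + 2aΔx = 10.5² + 2·-0.3·133 = 30.5 → v = 5.52 m/s
t = (v − v₀)/a = (5.52 − 10.5)/-0.3 = 16.6 s

Phase 2 (constant speed): v₀ = 5.52 m/s, a = 0 m/s².
Constant speed: t = d/v = 58/5.52 = 10.5 s

Phase 3 (decelerating): v₀ = 5.52 m/s, a = -0.8 m/s².
v = v₀ + at = 5.52 + (-0.8)(4.5) = 1.92 m/s
Δx = v₀t + ½at² = 5.52·4.5 + 0.5·-0.8·4.5² = 16.7 m
Speed at end of phase 3 = 1.92 m/s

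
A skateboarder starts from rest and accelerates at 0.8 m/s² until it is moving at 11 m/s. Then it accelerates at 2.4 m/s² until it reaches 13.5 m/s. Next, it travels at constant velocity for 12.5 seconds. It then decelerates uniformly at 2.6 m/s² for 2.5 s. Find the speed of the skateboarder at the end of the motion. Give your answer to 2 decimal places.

7.00 m/s

Phase 1 (accelerating): v₀ = 0 m/s, a = 0.8 m/s².
v = v₀ + at → t = (11 − 0) / 0.8 = 13.8 s
v² = v₀² + 2aΔx → Δx = (11² − 0²)/(2·0.8) = 75.6 m

Phase 2 (accelerating): v₀ = 11.0 m/s, a = 2.4 m/s².
v = v₀ + at → t = (13.5 − 11.0) / 2.4 = 1.04 s
v² = v₀² + 2aΔx → Δx = (13.5² − 11.0²)/(2·2.4) = 12.8 m

Phase 3 (constant speed): v₀ = 13.5 m/s, a = 0 m/s².
v = v₀ + at = 13.5 + (0)(12.5) = 13.5 m/s
Δx = v₀t + ½at² = 13.5·12.5 + 0.5·0·12.5² = 169 m

Phase 4 (decelerating): v₀ = 13.5 m/s, a = -2.6 m/s².
v = v₀ + at = 13.5 + (-2.6)(2.5) = 7.00 m/s
Δx = v₀t + ½at² = 13.5·2.5 + 0.5·-2.6·2.5² = 25.6 m
Final speed = 7.00 m/s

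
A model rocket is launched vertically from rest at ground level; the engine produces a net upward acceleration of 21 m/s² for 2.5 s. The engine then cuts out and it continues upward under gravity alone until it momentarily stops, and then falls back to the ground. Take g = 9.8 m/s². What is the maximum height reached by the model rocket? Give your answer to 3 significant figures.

Phase 1 (powered ascent): v₀ = 0 m/s, a = 21 m/s².
v = v₀ + at = 0 + (21)(2.5) = 52.5 m/s
Δx = v₀t + ½at² = 0·2.5 + 0.5·21·2.5² = 65.6 m

Phase 2 (coasting upward): v₀ = 52.5 m/s, a = -9.8 m/s².
v = v₀ + at → t = (0 − 52.5) / -9.8 = 5.36 s
v² = v₀² + 2aΔx → Δx = (0² − 52.5²)/(2·-9.8) = 141 m
Maximum height = 65.6 + 141 = 206 m

206 m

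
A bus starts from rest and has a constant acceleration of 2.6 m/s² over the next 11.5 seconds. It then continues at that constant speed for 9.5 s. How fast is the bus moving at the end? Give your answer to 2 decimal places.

Phase 1 (accelerating): v₀ = 0 m/s, a = 2.6 m/s².
v = v₀ + at = 0 + (2.6)(11.5) = 29.9 m/s
Δx = v₀t + ½at² = 0·11.5 + 0.5·2.6·11.5² = 172 m

Phase 2 (constant speed): v₀ = 29.9 m/s, a = 0 m/s².
v = v₀ + at = 29.9 + (0)(9.5) = 29.9 m/s
Δx = v₀t + ½at² = 29.9·9.5 + 0.5·0·9.5² = 284 m
Final speed = 29.9 m/s

29.90 m/s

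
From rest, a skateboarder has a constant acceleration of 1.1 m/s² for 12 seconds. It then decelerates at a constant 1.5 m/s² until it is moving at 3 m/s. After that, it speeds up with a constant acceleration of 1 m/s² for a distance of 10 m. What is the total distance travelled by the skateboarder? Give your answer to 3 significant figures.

144 m

Phase 1 (accelerating): v₀ = 0 m/s, a = 1.1 m/s².
v = v₀ + at = 0 + (1.1)(12) = 13.2 m/s
Δx = v₀t + ½at² = 0·12 + 0.5·1.1·12² = 79.2 m

Phase 2 (decelerating): v₀ = 13.2 m/s, a = -1.5 m/s².
v = v₀ + at → t = (3 − 13.2) / -1.5 = 6.80 s
v² = v₀² + 2aΔx → Δx = (3² − 13.2²)/(2·-1.5) = 55.1 m

Phase 3 (accelerating): v₀ = 3.00 m/s, a = 1 m/s².
v² = v₀² + 2aΔx = 3.00² + 2·1·10 = 29.0 → v = 5.39 m/s
t = (v − v₀)/a = (5.39 − 3.00)/1 = 2.39 s
Total distance = 79.2 + 55.1 + 10.0 = 144 m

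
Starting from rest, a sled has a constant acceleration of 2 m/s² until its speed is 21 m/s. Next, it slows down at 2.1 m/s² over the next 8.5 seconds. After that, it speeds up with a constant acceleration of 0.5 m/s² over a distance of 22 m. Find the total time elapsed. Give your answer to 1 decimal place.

Phase 1 (accelerating): v₀ = 0 m/s, a = 2 m/s².
v = v₀ + at → t = (21 − 0) / 2 = 10.5 s
v² = v₀² + 2aΔx → Δx = (21² − 0²)/(2·2) = 110 m

Phase 2 (decelerating): v₀ = 21.0 m/s, a = -2.1 m/s².
v = v₀ + at = 21.0 + (-2.1)(8.5) = 3.15 m/s
Δx = v₀t + ½at² = 21.0·8.5 + 0.5·-2.1·8.5² = 103 m

Phase 3 (accelerating): v₀ = 3.15 m/s, a = 0.5 m/s².
v² = v₀² + 2aΔx = 3.15² + 2·0.5·22 = 31.9 → v = 5.65 m/s
t = (v − v₀)/a = (5.65 − 3.15)/0.5 = 5.00 s
Total time = 10.5 + 8.50 + 5.00 = 24.0 s

24.0 s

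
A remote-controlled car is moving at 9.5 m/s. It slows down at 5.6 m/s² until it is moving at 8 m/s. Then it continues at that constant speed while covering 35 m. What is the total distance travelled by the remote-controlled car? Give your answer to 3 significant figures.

Phase 1 (decelerating): v₀ = 9.50 m/s, a = -5.6 m/s².
v = v₀ + at → t = (8 − 9.50) / -5.6 = 0.268 s
v² = v₀² + 2aΔx → Δx = (8² − 9.50²)/(2·-5.6) = 2.34 m

Phase 2 (constant speed): v₀ = 8.00 m/s, a = 0 m/s².
Constant speed: t = d/v = 35/8.00 = 4.38 s
Total distance = 2.34 + 35.0 = 37.3 m

37.3 m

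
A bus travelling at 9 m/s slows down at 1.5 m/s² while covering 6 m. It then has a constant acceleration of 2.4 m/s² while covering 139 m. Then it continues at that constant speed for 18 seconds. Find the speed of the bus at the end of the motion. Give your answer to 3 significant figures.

Phase 1 (decelerating): v₀ = 9.00 m/s, a = -1.5 m/s².
v² = v₀² + 2aΔx = 9.00² + 2·-1.5·6 = 63.0 → v = 7.94 m/s
t = (v − v₀)/a = (7.94 − 9.00)/-1.5 = 0.708 s

Phase 2 (accelerating): v₀ = 7.94 m/s, a = 2.4 m/s².
v² = v₀² + 2aΔx = 7.94² + 2·2.4·139 = 730 → v = 27.0 m/s
t = (v − v₀)/a = (27.0 − 7.94)/2.4 = 7.95 s

Phase 3 (constant speed): v₀ = 27.0 m/s, a = 0 m/s².
v = v₀ + at = 27.0 + (0)(18) = 27.0 m/s
Δx = v₀t + ½at² = 27.0·18 + 0.5·0·18² = 486 m
Final speed = 27.0 m/s

27.0 m/s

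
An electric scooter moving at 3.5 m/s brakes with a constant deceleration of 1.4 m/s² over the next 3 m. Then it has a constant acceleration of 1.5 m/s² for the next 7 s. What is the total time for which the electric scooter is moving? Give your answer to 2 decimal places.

8.10 s

Phase 1 (decelerating): v₀ = 3.50 m/s, a = -1.4 m/s².
v² = v₀² + 2aΔx = 3.50² + 2·-1.4·3 = 3.85 → v = 1.96 m/s
t = (v − v₀)/a = (1.96 − 3.50)/-1.4 = 1.10 s

Phase 2 (accelerating): v₀ = 1.96 m/s, a = 1.5 m/s².
v = v₀ + at = 1.96 + (1.5)(7) = 12.5 m/s
Δx = v₀t + ½at² = 1.96·7 + 0.5·1.5·7² = 50.5 m
Total time = 1.10 + 7.00 = 8.10 s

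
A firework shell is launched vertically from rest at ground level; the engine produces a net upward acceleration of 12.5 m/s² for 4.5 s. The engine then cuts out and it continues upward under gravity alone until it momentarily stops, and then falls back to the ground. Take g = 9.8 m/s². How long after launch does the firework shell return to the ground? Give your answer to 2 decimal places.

Phase 1 (powered ascent): v₀ = 0 m/s, a = 12.5 m/s².
v = v₀ + at = 0 + (12.5)(4.5) = 56.2 m/s
Δx = v₀t + ½at² = 0·4.5 + 0.5·12.5·4.5² = 127 m

Phase 2 (coasting upward): v₀ = 56.2 m/s, a = -9.8 m/s².
v = v₀ + at → t = (0 − 56.2) / -9.8 = 5.74 s
v² = v₀² + 2aΔx → Δx = (0² − 56.2²)/(2·-9.8) = 161 m

Phase 3 (free fall): v₀ = 0 m/s, a = -9.8 m/s².
Falls 288 m from rest: t = √(2·288/9.8) = 7.67 s; v = g·t = 75.1 m/s.
Total time = 4.50 + 5.74 + 7.67 = 17.9 s

17.91 s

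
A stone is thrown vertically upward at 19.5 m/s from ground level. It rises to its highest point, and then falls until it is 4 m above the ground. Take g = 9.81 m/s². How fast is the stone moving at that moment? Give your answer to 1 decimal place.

17.4 m/s

Phase 1 (rising): v₀ = 19.5 m/s, a = -9.81 m/s².
v = v₀ + at → t = (0 − 19.5) / -9.81 = 1.99 s
v² = v₀² + 2aΔx → Δx = (0² − 19.5²)/(2·-9.81) = 19.4 m

Phase 2 (falling): v₀ = 0 m/s, a = -9.81 m/s².
Falls 15.4 m from rest: t = √(2·15.4/9.81) = 1.77 s; v = g·t = 17.4 m/s.
Final speed = 17.4 m/s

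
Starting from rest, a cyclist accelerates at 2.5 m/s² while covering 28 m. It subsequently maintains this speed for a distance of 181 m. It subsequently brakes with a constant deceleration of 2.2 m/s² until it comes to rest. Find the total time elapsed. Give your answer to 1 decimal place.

25.4 s

Phase 1 (accelerating): v₀ = 0 m/s, a = 2.5 m/s².
v² = v₀² + 2aΔx = 0² + 2·2.5·28 = 140 → v = 11.8 m/s
t = (v − v₀)/a = (11.8 − 0)/2.5 = 4.73 s

Phase 2 (constant speed): v₀ = 11.8 m/s, a = 0 m/s².
Constant speed: t = d/v = 181/11.8 = 15.3 s

Phase 3 (decelerating): v₀ = 11.8 m/s, a = -2.2 m/s².
v = v₀ + at → t = (0 − 11.8) / -2.2 = 5.38 s
v² = v₀² + 2aΔx → Δx = (0² − 11.8²)/(2·-2.2) = 31.8 m
Total time = 4.73 + 15.3 + 5.38 = 25.4 s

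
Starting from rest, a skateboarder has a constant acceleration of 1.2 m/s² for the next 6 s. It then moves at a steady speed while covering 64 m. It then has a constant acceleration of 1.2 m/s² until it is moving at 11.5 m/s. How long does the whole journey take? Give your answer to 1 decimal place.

18.5 s

Phase 1 (accelerating): v₀ = 0 m/s, a = 1.2 m/s².
v = v₀ + at = 0 + (1.2)(6) = 7.20 m/s
Δx = v₀t + ½at² = 0·6 + 0.5·1.2·6² = 21.6 m

Phase 2 (constant speed): v₀ = 7.20 m/s, a = 0 m/s².
Constant speed: t = d/v = 64/7.20 = 8.89 s

Phase 3 (accelerating): v₀ = 7.20 m/s, a = 1.2 m/s².
v = v₀ + at → t = (11.5 − 7.20) / 1.2 = 3.58 s
v² = v₀² + 2aΔx → Δx = (11.5² − 7.20²)/(2·1.2) = 33.5 m
Total time = 6.00 + 8.89 + 3.58 = 18.5 s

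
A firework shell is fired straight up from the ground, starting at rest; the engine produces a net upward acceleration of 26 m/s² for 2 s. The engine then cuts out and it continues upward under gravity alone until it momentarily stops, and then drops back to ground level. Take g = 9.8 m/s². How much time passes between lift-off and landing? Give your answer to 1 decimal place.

Phase 1 (powered ascent): v₀ = 0 m/s, a = 26 m/s².
v = v₀ + at = 0 + (26)(2) = 52.0 m/s
Δx = v₀t + ½at² = 0·2 + 0.5·26·2² = 52.0 m

Phase 2 (coasting upward): v₀ = 52.0 m/s, a = -9.8 m/s².
v = v₀ + at → t = (0 − 52.0) / -9.8 = 5.31 s
v² = v₀² + 2aΔx → Δx = (0² − 52.0²)/(2·-9.8) = 138 m

Phase 3 (free fall): v₀ = 0 m/s, a = -9.8 m/s².
Falls 190 m from rest: t = √(2·190/9.8) = 6.23 s; v = g·t = 61.0 m/s.
Total time = 2.00 + 5.31 + 6.23 = 13.5 s

13.5 s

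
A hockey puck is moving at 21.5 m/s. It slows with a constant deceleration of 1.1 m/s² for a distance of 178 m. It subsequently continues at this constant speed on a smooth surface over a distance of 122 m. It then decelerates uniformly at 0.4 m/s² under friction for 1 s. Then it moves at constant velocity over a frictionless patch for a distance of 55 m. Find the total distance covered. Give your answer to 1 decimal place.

Phase 1 (decelerating): v₀ = 21.5 m/s, a = -1.1 m/s².
v² = v₀² + 2aΔx = 21.5² + 2·-1.1·178 = 70.6 → v = 8.41 m/s
t = (v − v₀)/a = (8.41 − 21.5)/-1.1 = 11.9 s

Phase 2 (constant speed): v₀ = 8.41 m/s, a = 0 m/s².
Constant speed: t = d/v = 122/8.41 = 14.5 s

Phase 3 (decelerating): v₀ = 8.41 m/s, a = -0.4 m/s².
v = v₀ + at = 8.41 + (-0.4)(1) = 8.01 m/s
Δx = v₀t + ½at² = 8.41·1 + 0.5·-0.4·1² = 8.21 m

Phase 4 (constant speed): v₀ = 8.01 m/s, a = 0 m/s².
Constant speed: t = d/v = 55/8.01 = 6.87 s
Total distance = 178 + 122 + 8.21 + 55.0 = 363 m

363.2 m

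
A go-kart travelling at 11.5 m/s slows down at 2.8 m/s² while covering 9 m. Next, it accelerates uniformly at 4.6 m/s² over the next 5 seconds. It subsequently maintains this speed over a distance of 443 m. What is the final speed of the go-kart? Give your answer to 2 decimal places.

Phase 1 (decelerating): v₀ = 11.5 m/s, a = -2.8 m/s².
v² = v₀² + 2aΔx = 11.5² + 2·-2.8·9 = 81.8 → v = 9.05 m/s
t = (v − v₀)/a = (9.05 − 11.5)/-2.8 = 0.876 s

Phase 2 (accelerating): v₀ = 9.05 m/s, a = 4.6 m/s².
v = v₀ + at = 9.05 + (4.6)(5) = 32.0 m/s
Δx = v₀t + ½at² = 9.05·5 + 0.5·4.6·5² = 103 m

Phase 3 (constant speed): v₀ = 32.0 m/s, a = 0 m/s².
Constant speed: t = d/v = 443/32.0 = 13.8 s
Final speed = 32.0 m/s

32.05 m/s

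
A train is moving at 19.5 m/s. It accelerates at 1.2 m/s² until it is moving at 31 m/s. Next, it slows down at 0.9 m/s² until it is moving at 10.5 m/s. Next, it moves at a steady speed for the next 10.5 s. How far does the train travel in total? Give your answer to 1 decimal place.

Phase 1 (accelerating): v₀ = 19.5 m/s, a = 1.2 m/s².
v = v₀ + at → t = (31 − 19.5) / 1.2 = 9.58 s
v² = v₀² + 2aΔx → Δx = (31² − 19.5²)/(2·1.2) = 242 m

Phase 2 (decelerating): v₀ = 31.0 m/s, a = -0.9 m/s².
v = v₀ + at → t = (10.5 − 31.0) / -0.9 = 22.8 s
v² = v₀² + 2aΔx → Δx = (10.5² − 31.0²)/(2·-0.9) = 473 m

Phase 3 (constant speed): v₀ = 10.5 m/s, a = 0 m/s².
v = v₀ + at = 10.5 + (0)(10.5) = 10.5 m/s
Δx = v₀t + ½at² = 10.5·10.5 + 0.5·0·10.5² = 110 m
Total distance = 242 + 473 + 110 = 825 m

824.9 m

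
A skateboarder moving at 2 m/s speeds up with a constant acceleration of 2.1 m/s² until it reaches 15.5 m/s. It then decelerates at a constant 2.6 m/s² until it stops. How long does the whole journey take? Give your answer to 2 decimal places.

Phase 1 (accelerating): v₀ = 2.00 m/s, a = 2.1 m/s².
v = v₀ + at → t = (15.5 − 2.00) / 2.1 = 6.43 s
v² = v₀² + 2aΔx → Δx = (15.5² − 2.00²)/(2·2.1) = 56.2 m

Phase 2 (decelerating): v₀ = 15.5 m/s, a = -2.6 m/s².
v = v₀ + at → t = (0 − 15.5) / -2.6 = 5.96 s
v² = v₀² + 2aΔx → Δx = (0² − 15.5²)/(2·-2.6) = 46.2 m
Total time = 6.43 + 5.96 = 12.4 s

12.39 s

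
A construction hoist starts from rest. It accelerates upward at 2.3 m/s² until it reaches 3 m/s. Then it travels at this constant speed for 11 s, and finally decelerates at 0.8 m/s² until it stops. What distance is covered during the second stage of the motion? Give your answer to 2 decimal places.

33.00 m

Phase 1 (accelerating): v₀ = 0 m/s, a = 2.3 m/s².
v = v₀ + at → t = (3 − 0) / 2.3 = 1.30 s
v² = v₀² + 2aΔx → Δx = (3² − 0²)/(2·2.3) = 1.96 m

Phase 2 (constant speed): v₀ = 3.00 m/s, a = 0 m/s².
v = v₀ + at = 3.00 + (0)(11) = 3.00 m/s
Δx = v₀t + ½at² = 3.00·11 + 0.5·0·11² = 33.0 m
Distance in phase 2 = 33.0 m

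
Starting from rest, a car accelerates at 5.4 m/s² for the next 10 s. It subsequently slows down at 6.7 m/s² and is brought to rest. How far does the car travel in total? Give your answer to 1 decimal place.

Phase 1 (accelerating): v₀ = 0 m/s, a = 5.4 m/s².
v = v₀ + at = 0 + (5.4)(10) = 54.0 m/s
Δx = v₀t + ½at² = 0·10 + 0.5·5.4·10² = 270 m

Phase 2 (decelerating): v₀ = 54.0 m/s, a = -6.7 m/s².
v = v₀ + at → t = (0 − 54.0) / -6.7 = 8.06 s
v² = v₀² + 2aΔx → Δx = (0² − 54.0²)/(2·-6.7) = 218 m
Total distance = 270 + 218 = 488 m

487.6 m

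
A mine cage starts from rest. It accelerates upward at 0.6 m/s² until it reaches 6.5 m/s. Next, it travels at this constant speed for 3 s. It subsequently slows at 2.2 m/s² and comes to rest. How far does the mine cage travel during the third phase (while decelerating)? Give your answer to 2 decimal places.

Phase 1 (accelerating): v₀ = 0 m/s, a = 0.6 m/s².
v = v₀ + at → t = (6.5 − 0) / 0.6 = 10.8 s
v² = v₀² + 2aΔx → Δx = (6.5² − 0²)/(2·0.6) = 35.2 m

Phase 2 (constant speed): v₀ = 6.50 m/s, a = 0 m/s².
v = v₀ + at = 6.50 + (0)(3) = 6.50 m/s
Δx = v₀t + ½at² = 6.50·3 + 0.5·0·3² = 19.5 m

Phase 3 (decelerating): v₀ = 6.50 m/s, a = -2.2 m/s².
v = v₀ + at → t = (0 − 6.50) / -2.2 = 2.95 s
v² = v₀² + 2aΔx → Δx = (0² − 6.50²)/(2·-2.2) = 9.60 m
Distance in phase 3 = 9.60 m

9.60 m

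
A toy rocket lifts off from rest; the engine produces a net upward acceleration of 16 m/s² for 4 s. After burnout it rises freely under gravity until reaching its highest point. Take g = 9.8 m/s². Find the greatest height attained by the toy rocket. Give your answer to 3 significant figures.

337 m

Phase 1 (powered ascent): v₀ = 0 m/s, a = 16 m/s².
v = v₀ + at = 0 + (16)(4) = 64.0 m/s
Δx = v₀t + ½at² = 0·4 + 0.5·16·4² = 128 m

Phase 2 (coasting upward): v₀ = 64.0 m/s, a = -9.8 m/s².
v = v₀ + at → t = (0 − 64.0) / -9.8 = 6.53 s
v² = v₀² + 2aΔx → Δx = (0² − 64.0²)/(2·-9.8) = 209 m
Maximum height = 128 + 209 = 337 m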